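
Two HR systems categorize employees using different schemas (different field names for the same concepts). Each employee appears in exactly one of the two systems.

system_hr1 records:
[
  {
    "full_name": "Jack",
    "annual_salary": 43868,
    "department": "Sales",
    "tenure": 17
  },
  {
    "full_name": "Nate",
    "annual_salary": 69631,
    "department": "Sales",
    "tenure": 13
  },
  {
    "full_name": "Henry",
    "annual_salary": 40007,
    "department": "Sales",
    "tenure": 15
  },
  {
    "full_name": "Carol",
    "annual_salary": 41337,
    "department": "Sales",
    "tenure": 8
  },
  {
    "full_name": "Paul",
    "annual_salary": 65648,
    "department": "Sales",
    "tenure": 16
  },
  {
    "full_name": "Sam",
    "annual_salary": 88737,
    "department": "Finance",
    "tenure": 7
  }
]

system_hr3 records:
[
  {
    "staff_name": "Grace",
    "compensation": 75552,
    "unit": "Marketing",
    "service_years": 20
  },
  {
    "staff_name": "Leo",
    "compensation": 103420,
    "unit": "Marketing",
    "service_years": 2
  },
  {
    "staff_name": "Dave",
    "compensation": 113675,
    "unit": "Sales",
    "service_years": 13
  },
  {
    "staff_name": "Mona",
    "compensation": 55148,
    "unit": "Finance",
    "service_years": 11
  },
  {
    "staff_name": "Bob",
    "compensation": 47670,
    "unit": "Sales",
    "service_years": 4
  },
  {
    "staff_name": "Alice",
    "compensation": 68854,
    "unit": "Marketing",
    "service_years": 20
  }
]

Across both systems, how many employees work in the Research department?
0

Schema mapping: "department" (system_hr1) = "unit" (system_hr3) = department

Research employees in system_hr1: 0
Research employees in system_hr3: 0

Total in Research: 0 + 0 = 0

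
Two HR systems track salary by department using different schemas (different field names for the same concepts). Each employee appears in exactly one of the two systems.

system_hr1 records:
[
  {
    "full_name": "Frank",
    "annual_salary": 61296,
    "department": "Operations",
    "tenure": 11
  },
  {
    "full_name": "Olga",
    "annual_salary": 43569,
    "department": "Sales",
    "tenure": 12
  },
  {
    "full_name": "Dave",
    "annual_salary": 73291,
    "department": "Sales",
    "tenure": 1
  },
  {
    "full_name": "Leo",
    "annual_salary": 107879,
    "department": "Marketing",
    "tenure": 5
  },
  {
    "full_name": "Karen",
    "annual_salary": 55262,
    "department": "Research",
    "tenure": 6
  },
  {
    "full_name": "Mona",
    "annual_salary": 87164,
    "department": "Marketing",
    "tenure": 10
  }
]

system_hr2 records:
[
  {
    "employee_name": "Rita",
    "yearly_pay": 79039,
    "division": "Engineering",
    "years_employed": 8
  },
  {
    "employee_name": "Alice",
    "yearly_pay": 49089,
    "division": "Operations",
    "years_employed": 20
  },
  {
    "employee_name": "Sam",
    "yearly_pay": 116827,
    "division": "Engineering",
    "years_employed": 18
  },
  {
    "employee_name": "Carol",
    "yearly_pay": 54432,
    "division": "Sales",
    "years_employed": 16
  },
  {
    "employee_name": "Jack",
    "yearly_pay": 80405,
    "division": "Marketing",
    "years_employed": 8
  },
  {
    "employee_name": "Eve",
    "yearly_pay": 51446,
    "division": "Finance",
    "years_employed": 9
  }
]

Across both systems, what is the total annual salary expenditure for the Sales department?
171292

Schema mappings:
- "department" (system_hr1) = "division" (system_hr2) = department
- "annual_salary" (system_hr1) = "yearly_pay" (system_hr2) = salary

Sales salaries from system_hr1: 116860
Sales salaries from system_hr2: 54432

Total: 116860 + 54432 = 171292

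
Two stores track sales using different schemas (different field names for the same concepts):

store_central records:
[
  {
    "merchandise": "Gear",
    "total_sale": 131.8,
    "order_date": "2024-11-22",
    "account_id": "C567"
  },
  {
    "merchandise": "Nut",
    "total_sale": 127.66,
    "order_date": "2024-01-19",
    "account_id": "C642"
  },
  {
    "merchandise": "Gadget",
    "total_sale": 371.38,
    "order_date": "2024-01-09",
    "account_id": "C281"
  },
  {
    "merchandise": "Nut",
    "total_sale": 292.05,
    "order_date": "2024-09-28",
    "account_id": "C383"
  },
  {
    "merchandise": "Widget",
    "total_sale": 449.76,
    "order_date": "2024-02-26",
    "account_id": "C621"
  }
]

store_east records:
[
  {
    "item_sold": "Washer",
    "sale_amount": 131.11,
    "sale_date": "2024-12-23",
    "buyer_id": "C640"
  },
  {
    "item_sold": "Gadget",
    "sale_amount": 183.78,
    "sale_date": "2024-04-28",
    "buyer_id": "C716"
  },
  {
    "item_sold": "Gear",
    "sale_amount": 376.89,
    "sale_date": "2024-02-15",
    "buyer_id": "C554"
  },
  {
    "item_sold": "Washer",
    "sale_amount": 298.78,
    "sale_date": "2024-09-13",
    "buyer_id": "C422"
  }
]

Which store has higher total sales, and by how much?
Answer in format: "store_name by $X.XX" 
store_central by $382.09

Schema mapping: "total_sale" (store_central) = "sale_amount" (store_east) = sale amount

Total for store_central: 1372.65
Total for store_east: 990.56

Difference: |1372.65 - 990.56| = 382.09
store_central has higher sales by $382.09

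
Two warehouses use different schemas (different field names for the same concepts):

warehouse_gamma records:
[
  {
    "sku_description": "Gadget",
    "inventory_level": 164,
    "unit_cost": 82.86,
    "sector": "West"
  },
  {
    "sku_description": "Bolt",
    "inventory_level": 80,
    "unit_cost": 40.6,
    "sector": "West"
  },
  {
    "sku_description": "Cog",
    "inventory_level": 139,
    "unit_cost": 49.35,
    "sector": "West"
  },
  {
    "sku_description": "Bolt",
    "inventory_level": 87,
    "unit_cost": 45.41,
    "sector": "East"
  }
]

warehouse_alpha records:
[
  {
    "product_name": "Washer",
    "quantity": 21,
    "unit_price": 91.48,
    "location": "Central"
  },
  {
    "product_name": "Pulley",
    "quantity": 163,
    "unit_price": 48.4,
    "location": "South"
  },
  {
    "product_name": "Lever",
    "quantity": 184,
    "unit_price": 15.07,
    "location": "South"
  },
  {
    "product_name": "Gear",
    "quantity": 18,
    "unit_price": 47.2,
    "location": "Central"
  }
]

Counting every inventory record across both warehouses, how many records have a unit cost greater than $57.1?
2

Schema mapping: "unit_cost" (warehouse_gamma) = "unit_price" (warehouse_alpha) = unit cost

Records > $57.1 in warehouse_gamma: 1
Records > $57.1 in warehouse_alpha: 1

Total count: 1 + 1 = 2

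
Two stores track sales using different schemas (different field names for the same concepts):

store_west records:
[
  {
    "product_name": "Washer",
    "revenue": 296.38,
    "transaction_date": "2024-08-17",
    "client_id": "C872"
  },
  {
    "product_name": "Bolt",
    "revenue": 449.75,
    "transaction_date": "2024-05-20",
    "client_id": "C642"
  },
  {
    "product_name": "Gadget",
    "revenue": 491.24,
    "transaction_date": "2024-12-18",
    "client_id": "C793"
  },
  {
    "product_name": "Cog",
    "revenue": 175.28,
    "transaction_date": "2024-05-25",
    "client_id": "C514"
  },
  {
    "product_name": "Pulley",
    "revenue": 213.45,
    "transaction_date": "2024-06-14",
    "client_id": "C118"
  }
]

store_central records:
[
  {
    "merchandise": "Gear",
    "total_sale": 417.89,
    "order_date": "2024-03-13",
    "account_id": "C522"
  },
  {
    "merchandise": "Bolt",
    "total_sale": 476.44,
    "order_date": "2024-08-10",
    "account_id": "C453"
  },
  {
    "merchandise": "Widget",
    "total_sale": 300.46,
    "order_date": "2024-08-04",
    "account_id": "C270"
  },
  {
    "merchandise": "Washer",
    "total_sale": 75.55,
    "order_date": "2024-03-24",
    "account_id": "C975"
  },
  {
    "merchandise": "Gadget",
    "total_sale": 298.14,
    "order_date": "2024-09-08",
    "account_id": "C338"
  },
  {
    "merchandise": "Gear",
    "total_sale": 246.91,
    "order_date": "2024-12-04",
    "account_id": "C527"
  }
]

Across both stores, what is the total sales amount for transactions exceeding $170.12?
3365.94

Schema mapping: "revenue" (store_west) = "total_sale" (store_central) = sale amount

Sum of sales > $170.12 in store_west: 1626.1
Sum of sales > $170.12 in store_central: 1739.84

Total: 1626.1 + 1739.84 = 3365.94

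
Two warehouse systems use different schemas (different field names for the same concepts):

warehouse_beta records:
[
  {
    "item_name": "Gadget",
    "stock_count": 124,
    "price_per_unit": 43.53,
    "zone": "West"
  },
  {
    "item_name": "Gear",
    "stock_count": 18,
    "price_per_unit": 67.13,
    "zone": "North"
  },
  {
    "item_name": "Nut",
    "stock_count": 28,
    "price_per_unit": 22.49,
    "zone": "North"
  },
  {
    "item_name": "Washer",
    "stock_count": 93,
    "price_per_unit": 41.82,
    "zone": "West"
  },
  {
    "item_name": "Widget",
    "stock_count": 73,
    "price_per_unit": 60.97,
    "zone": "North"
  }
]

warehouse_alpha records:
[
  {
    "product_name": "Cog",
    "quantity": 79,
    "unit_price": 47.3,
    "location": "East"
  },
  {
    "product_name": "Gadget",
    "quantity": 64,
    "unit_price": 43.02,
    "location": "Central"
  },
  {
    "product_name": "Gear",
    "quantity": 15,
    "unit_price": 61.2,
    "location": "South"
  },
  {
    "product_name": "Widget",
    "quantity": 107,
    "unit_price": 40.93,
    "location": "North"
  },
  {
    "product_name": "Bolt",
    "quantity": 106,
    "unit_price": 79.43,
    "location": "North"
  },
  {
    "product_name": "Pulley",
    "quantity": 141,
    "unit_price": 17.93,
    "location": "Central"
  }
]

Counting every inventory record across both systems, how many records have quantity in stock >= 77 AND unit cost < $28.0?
1

Schema mappings:
- "stock_count" (warehouse_beta) = "quantity" (warehouse_alpha) = quantity
- "price_per_unit" (warehouse_beta) = "unit_price" (warehouse_alpha) = unit cost

Records meeting both conditions in warehouse_beta: 0
Records meeting both conditions in warehouse_alpha: 1

Total: 0 + 1 = 1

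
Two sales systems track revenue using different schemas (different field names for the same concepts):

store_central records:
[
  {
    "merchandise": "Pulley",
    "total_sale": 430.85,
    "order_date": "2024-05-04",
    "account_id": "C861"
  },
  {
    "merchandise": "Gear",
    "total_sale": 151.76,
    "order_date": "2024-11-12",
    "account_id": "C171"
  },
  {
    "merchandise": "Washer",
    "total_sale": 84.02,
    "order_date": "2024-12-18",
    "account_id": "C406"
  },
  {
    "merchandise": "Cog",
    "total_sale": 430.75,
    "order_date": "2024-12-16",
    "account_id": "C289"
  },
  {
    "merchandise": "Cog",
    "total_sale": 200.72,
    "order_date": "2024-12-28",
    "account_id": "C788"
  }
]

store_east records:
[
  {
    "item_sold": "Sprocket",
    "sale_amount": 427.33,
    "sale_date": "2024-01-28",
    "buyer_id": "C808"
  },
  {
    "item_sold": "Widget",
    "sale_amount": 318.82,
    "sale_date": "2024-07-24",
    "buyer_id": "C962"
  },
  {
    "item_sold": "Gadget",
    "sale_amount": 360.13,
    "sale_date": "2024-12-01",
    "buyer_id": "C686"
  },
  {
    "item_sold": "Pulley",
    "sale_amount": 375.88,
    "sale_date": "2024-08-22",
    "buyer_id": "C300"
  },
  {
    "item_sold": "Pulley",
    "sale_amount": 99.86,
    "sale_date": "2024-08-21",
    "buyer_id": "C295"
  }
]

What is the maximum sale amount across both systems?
430.85

Reconcile: "total_sale" (store_central) = "sale_amount" (store_east) = sale amount

Maximum in store_central: 430.85
Maximum in store_east: 427.33

Overall maximum: max(430.85, 427.33) = 430.85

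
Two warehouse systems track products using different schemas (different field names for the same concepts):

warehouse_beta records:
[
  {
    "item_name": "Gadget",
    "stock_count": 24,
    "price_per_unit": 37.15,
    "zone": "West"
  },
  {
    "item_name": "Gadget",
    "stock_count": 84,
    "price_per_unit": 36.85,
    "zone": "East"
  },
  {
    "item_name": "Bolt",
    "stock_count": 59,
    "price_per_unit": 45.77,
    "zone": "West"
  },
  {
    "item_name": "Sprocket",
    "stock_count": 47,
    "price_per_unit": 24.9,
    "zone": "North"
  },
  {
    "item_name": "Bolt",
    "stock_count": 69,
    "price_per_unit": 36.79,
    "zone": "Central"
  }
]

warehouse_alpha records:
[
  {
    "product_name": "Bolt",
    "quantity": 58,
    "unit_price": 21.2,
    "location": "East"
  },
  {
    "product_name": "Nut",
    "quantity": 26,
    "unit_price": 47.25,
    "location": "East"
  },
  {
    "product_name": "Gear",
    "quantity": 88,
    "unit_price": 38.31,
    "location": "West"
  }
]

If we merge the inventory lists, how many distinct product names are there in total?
5

Schema mapping: "item_name" (warehouse_beta) = "product_name" (warehouse_alpha) = product name

Products in warehouse_beta: ['Bolt', 'Gadget', 'Sprocket']
Products in warehouse_alpha: ['Bolt', 'Gear', 'Nut']

Union (unique products): ['Bolt', 'Gadget', 'Gear', 'Nut', 'Sprocket']
Count: 5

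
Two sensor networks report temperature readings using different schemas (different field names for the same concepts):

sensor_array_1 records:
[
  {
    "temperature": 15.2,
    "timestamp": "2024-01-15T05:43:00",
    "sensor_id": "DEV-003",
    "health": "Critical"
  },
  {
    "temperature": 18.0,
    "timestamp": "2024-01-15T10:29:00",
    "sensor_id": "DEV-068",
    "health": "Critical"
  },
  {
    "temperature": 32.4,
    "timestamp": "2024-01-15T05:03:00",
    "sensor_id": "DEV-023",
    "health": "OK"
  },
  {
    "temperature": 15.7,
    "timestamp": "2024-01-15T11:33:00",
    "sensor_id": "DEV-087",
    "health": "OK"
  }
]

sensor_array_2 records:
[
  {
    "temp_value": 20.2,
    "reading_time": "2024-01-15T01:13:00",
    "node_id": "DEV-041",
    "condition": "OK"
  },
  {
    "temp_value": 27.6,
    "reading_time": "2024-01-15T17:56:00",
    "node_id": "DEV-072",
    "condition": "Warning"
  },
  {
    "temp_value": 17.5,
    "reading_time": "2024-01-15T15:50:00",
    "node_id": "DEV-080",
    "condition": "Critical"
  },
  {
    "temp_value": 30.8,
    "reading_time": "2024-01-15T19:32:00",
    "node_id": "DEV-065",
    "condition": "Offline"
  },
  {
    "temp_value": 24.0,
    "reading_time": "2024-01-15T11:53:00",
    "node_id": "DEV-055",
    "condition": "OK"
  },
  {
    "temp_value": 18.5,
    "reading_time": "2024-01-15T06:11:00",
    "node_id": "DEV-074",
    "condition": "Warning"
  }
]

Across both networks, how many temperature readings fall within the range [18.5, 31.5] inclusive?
5

Schema mapping: "temperature" (sensor_array_1) = "temp_value" (sensor_array_2) = temperature

Readings in [18.5, 31.5] from sensor_array_1: 0
Readings in [18.5, 31.5] from sensor_array_2: 5

Total count: 0 + 5 = 5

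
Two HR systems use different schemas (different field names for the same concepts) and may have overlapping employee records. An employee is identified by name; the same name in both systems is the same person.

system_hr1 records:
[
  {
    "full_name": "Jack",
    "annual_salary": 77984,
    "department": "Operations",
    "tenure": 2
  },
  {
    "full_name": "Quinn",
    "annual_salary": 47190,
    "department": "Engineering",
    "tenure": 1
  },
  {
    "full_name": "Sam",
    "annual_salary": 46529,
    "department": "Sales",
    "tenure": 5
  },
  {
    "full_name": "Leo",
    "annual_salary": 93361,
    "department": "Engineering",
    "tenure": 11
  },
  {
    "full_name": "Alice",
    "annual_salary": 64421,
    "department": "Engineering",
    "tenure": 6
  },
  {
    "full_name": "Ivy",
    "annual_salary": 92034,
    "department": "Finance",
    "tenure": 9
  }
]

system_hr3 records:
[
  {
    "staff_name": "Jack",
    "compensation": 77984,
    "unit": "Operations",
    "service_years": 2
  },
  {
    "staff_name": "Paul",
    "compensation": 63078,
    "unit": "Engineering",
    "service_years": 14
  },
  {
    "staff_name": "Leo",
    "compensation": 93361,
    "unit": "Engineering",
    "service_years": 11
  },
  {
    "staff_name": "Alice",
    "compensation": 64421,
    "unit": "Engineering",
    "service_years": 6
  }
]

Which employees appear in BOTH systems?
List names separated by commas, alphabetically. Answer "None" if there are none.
Alice, Jack, Leo

Schema mapping: "full_name" (system_hr1) = "staff_name" (system_hr3) = employee name

Names in system_hr1: ['Alice', 'Ivy', 'Jack', 'Leo', 'Quinn', 'Sam']
Names in system_hr3: ['Alice', 'Jack', 'Leo', 'Paul']

Intersection: ['Alice', 'Jack', 'Leo']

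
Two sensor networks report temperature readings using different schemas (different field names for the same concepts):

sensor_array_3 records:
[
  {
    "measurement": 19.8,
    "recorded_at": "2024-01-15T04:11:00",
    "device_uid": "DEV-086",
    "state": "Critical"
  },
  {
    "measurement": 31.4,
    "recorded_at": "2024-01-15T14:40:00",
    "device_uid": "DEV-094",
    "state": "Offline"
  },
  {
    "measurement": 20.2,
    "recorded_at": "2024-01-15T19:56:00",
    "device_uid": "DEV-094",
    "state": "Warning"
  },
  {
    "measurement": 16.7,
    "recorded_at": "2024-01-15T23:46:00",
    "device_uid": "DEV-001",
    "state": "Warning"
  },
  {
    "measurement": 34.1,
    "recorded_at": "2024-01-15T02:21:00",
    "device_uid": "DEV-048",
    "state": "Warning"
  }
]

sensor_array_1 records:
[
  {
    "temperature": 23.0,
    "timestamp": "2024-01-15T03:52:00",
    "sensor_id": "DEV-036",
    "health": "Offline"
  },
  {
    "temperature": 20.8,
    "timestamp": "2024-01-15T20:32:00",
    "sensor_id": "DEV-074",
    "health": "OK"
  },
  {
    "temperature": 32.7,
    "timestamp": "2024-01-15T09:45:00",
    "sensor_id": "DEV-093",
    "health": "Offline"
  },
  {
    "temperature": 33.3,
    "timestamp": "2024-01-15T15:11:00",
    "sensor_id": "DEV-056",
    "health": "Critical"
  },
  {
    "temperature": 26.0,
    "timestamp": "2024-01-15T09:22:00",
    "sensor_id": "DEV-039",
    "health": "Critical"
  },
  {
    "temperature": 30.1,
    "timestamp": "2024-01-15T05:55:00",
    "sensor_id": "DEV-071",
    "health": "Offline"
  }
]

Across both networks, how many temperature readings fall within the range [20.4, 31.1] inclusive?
4

Schema mapping: "measurement" (sensor_array_3) = "temperature" (sensor_array_1) = temperature

Readings in [20.4, 31.1] from sensor_array_3: 0
Readings in [20.4, 31.1] from sensor_array_1: 4

Total count: 0 + 4 = 4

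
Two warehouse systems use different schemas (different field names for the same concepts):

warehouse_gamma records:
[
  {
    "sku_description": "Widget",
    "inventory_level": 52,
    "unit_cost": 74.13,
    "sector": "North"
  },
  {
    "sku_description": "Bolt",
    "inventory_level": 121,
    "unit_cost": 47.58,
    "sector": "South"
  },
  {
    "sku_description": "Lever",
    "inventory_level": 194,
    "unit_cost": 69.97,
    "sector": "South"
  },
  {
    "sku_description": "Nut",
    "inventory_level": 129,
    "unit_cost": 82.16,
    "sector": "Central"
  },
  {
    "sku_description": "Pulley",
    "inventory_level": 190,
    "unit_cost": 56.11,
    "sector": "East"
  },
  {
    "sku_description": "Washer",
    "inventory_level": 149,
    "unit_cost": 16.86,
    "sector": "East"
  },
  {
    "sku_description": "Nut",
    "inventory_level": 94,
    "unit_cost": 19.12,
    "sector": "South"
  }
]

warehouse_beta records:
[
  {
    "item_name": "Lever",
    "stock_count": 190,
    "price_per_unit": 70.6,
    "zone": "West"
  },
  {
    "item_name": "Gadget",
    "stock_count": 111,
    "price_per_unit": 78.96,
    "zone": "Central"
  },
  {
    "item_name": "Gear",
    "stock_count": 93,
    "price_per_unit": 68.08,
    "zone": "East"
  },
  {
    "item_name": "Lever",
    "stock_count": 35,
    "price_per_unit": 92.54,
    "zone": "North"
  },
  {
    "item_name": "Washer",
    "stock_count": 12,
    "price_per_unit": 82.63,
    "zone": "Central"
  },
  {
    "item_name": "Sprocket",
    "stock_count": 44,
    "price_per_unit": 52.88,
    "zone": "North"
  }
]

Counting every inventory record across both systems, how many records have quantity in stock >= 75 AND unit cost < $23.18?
2

Schema mappings:
- "inventory_level" (warehouse_gamma) = "stock_count" (warehouse_beta) = quantity
- "unit_cost" (warehouse_gamma) = "price_per_unit" (warehouse_beta) = unit cost

Records meeting both conditions in warehouse_gamma: 2
Records meeting both conditions in warehouse_beta: 0

Total: 2 + 0 = 2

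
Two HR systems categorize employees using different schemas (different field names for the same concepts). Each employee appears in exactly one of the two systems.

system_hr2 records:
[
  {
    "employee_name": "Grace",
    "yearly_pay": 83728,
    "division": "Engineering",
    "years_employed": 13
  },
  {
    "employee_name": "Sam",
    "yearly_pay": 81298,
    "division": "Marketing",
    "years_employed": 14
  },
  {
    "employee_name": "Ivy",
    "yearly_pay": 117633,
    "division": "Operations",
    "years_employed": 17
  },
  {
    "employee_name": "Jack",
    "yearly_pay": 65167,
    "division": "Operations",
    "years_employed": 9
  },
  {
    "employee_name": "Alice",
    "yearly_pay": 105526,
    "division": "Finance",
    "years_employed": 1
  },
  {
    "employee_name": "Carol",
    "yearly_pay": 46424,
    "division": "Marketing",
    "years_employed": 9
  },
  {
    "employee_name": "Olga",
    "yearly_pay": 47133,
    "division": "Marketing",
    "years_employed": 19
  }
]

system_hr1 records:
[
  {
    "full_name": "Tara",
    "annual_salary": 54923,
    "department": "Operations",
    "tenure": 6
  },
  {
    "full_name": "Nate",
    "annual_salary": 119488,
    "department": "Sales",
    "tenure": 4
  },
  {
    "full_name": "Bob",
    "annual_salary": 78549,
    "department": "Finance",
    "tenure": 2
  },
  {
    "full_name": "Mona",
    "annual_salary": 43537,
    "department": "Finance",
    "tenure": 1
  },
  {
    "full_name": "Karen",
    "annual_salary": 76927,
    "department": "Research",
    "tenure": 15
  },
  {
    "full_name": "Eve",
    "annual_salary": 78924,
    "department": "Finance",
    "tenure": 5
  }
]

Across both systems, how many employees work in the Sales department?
1

Schema mapping: "division" (system_hr2) = "department" (system_hr1) = department

Sales employees in system_hr2: 0
Sales employees in system_hr1: 1

Total in Sales: 0 + 1 = 1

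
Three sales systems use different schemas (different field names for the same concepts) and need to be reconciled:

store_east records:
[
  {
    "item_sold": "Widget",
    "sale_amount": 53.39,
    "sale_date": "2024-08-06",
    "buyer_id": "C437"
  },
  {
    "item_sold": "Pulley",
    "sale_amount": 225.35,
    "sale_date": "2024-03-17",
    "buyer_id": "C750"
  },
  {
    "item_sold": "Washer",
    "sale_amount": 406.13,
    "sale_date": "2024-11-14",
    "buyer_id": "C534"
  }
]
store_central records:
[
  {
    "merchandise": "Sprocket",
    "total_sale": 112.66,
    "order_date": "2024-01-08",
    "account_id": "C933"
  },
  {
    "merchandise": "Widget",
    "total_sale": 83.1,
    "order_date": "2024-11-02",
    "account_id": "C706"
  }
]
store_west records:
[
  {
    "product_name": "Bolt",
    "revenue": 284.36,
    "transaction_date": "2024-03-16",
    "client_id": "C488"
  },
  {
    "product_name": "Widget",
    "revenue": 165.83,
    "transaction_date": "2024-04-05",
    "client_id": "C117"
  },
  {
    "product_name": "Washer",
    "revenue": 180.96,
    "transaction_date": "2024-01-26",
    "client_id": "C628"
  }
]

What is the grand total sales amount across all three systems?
1511.78

Schema reconciliation - all amount fields map to sale amount:

store_east (sale_amount): 684.87
store_central (total_sale): 195.76
store_west (revenue): 631.15

Grand total: 1511.78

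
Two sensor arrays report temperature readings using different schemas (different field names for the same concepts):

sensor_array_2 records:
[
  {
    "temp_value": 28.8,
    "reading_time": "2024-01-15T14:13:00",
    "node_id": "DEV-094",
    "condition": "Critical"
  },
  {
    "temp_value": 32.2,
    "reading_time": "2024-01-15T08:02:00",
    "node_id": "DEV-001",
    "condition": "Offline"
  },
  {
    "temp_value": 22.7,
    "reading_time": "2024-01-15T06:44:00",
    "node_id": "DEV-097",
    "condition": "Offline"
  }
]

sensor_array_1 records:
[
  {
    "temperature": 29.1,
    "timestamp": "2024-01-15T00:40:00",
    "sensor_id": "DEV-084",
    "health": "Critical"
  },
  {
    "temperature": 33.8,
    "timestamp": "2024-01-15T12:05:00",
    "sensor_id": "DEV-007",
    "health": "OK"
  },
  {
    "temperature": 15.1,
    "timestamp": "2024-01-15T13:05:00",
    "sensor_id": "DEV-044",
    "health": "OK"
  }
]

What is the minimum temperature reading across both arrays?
15.1

Schema mapping: "temp_value" (sensor_array_2) = "temperature" (sensor_array_1) = temperature reading

Minimum in sensor_array_2: 22.7
Minimum in sensor_array_1: 15.1

Overall minimum: min(22.7, 15.1) = 15.1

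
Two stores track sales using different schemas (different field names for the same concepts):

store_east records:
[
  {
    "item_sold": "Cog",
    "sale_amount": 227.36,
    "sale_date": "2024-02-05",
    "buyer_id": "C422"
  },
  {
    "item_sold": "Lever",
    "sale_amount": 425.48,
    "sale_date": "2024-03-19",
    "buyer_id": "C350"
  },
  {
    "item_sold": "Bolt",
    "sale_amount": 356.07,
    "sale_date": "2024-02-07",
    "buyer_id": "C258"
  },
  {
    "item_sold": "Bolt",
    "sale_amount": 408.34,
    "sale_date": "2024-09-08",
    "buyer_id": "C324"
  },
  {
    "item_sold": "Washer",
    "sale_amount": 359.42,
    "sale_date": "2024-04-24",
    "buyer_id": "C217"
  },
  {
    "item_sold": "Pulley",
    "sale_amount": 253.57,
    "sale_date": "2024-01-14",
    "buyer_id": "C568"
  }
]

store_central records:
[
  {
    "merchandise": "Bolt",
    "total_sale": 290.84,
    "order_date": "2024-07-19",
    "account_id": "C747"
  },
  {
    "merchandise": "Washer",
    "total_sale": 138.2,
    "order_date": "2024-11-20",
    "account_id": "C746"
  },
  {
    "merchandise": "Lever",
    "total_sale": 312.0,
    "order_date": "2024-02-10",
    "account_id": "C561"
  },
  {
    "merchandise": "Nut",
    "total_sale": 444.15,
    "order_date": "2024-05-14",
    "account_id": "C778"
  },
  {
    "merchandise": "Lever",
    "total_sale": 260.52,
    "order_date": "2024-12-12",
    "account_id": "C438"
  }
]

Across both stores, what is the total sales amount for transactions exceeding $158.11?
3337.75

Schema mapping: "sale_amount" (store_east) = "total_sale" (store_central) = sale amount

Sum of sales > $158.11 in store_east: 2030.24
Sum of sales > $158.11 in store_central: 1307.51

Total: 2030.24 + 1307.51 = 3337.75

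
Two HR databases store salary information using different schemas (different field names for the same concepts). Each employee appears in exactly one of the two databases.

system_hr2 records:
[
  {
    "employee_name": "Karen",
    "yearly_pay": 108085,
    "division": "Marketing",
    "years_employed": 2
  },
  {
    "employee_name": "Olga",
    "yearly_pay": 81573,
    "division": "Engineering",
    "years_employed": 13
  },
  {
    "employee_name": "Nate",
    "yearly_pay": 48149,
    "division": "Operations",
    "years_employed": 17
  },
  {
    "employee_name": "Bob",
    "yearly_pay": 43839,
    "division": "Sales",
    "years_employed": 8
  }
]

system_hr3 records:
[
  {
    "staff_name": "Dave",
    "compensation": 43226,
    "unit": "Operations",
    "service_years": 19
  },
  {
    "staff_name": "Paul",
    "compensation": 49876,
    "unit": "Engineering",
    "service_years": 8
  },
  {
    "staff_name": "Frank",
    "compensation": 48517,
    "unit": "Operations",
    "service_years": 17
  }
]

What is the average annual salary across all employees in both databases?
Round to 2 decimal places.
60466.43

Schema mapping: "yearly_pay" (system_hr2) = "compensation" (system_hr3) = annual salary

All salaries: [108085, 81573, 48149, 43839, 43226, 49876, 48517]
Sum: 423265
Count: 7
Average: 423265 / 7 = 60466.43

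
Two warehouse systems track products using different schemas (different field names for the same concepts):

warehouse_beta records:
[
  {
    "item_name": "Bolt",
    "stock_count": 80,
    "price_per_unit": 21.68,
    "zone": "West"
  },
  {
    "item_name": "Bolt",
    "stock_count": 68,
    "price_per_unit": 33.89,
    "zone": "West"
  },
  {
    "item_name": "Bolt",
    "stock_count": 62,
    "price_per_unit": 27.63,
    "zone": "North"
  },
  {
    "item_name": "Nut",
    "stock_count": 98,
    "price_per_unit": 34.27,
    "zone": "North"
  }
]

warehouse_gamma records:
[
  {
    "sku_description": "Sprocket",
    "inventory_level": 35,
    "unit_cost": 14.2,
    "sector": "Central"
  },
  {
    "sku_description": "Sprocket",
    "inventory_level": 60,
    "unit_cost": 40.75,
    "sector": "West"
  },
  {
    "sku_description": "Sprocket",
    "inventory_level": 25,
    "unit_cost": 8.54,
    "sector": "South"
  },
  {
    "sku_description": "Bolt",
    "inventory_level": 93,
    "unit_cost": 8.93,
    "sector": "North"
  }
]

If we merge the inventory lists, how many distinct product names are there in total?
3

Schema mapping: "item_name" (warehouse_beta) = "sku_description" (warehouse_gamma) = product name

Products in warehouse_beta: ['Bolt', 'Nut']
Products in warehouse_gamma: ['Bolt', 'Sprocket']

Union (unique products): ['Bolt', 'Nut', 'Sprocket']
Count: 3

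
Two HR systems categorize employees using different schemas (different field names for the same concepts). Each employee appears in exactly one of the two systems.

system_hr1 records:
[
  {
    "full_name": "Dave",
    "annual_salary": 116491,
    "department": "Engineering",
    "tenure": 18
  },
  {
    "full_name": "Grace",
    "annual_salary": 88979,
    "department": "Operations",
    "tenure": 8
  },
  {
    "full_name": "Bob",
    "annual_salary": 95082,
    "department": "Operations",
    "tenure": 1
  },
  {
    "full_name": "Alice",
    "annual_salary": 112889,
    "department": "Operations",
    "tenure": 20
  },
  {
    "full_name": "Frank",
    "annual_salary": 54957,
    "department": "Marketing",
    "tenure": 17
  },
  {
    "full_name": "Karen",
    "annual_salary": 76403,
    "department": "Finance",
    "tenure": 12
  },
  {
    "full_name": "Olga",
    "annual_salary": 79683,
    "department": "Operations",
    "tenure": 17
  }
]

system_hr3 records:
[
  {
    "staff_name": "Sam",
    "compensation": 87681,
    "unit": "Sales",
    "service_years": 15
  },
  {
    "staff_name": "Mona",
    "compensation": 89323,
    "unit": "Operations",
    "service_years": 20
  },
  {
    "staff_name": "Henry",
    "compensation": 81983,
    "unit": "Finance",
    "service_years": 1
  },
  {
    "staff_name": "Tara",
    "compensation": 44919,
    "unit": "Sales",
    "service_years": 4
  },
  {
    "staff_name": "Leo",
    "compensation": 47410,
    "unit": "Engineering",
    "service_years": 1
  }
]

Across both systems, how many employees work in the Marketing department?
1

Schema mapping: "department" (system_hr1) = "unit" (system_hr3) = department

Marketing employees in system_hr1: 1
Marketing employees in system_hr3: 0

Total in Marketing: 1 + 0 = 1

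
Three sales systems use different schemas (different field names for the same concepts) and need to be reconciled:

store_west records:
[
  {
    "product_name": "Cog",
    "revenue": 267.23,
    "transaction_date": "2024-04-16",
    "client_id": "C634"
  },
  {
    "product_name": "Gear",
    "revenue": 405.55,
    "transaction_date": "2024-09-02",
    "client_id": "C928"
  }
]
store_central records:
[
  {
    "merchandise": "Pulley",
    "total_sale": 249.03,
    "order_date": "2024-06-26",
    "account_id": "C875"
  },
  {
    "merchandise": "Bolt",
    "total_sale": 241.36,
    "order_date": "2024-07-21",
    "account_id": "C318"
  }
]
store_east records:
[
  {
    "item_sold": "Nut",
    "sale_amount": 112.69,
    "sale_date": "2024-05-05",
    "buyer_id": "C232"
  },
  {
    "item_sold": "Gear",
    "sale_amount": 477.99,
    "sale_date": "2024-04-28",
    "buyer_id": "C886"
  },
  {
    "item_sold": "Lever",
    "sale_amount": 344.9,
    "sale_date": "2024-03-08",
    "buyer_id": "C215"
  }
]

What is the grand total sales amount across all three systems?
2098.75

Schema reconciliation - all amount fields map to sale amount:

store_west (revenue): 672.78
store_central (total_sale): 490.39
store_east (sale_amount): 935.58

Grand total: 2098.75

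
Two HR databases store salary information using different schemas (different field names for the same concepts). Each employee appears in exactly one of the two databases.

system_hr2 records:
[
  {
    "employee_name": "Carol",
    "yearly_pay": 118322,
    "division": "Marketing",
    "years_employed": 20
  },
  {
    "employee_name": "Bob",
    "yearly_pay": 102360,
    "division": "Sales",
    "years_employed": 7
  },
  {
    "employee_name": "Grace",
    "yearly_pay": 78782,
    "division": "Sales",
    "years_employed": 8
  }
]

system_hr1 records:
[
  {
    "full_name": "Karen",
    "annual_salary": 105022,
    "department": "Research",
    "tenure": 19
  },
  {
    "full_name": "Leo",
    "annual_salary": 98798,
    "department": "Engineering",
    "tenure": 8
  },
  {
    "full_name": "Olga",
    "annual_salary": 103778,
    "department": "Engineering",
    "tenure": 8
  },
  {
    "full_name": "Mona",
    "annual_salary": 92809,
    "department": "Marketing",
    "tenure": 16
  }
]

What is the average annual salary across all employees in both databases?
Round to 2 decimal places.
99981.57

Schema mapping: "yearly_pay" (system_hr2) = "annual_salary" (system_hr1) = annual salary

All salaries: [118322, 102360, 78782, 105022, 98798, 103778, 92809]
Sum: 699871
Count: 7
Average: 699871 / 7 = 99981.57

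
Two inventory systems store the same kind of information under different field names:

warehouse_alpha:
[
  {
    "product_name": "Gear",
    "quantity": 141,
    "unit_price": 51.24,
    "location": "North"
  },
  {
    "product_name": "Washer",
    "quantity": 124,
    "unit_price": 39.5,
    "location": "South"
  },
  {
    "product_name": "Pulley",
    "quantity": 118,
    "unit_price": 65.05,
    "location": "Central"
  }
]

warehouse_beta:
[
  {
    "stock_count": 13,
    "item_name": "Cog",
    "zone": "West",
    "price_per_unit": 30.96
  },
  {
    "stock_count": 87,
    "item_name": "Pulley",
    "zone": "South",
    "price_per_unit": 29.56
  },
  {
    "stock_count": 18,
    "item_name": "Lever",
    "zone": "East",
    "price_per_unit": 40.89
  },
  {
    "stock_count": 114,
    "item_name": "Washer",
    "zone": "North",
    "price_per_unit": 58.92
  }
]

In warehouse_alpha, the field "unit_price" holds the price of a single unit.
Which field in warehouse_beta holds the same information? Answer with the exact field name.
price_per_unit

In warehouse_alpha, "unit_price" holds the price of a single unit.
The fields in warehouse_beta are: "stock_count", "item_name", "zone", "price_per_unit".
"price_per_unit" is the match: the name refers to the same concept and its values are decimal currency amounts (e.g. 30.96, 29.56).
The other fields ("stock_count", "item_name", "zone") hold different kinds of data.

So "unit_price" in warehouse_alpha corresponds to "price_per_unit" in warehouse_beta.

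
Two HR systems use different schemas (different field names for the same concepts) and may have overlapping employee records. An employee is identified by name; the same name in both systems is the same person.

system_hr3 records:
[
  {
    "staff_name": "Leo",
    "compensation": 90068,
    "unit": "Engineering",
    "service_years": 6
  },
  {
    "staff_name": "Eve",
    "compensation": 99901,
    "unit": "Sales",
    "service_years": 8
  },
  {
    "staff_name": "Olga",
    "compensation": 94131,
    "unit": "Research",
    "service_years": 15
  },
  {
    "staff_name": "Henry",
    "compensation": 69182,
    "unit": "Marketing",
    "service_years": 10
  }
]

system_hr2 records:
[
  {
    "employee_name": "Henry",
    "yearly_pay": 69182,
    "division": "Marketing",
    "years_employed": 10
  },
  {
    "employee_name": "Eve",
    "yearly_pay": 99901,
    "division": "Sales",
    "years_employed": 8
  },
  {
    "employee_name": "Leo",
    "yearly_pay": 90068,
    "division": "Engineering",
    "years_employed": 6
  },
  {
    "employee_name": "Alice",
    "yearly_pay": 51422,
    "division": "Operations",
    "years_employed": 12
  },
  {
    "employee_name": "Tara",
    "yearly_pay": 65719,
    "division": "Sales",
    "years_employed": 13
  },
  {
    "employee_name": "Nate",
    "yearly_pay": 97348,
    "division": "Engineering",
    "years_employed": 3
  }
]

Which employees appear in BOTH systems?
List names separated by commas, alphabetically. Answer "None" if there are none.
Eve, Henry, Leo

Schema mapping: "staff_name" (system_hr3) = "employee_name" (system_hr2) = employee name

Names in system_hr3: ['Eve', 'Henry', 'Leo', 'Olga']
Names in system_hr2: ['Alice', 'Eve', 'Henry', 'Leo', 'Nate', 'Tara']

Intersection: ['Eve', 'Henry', 'Leo']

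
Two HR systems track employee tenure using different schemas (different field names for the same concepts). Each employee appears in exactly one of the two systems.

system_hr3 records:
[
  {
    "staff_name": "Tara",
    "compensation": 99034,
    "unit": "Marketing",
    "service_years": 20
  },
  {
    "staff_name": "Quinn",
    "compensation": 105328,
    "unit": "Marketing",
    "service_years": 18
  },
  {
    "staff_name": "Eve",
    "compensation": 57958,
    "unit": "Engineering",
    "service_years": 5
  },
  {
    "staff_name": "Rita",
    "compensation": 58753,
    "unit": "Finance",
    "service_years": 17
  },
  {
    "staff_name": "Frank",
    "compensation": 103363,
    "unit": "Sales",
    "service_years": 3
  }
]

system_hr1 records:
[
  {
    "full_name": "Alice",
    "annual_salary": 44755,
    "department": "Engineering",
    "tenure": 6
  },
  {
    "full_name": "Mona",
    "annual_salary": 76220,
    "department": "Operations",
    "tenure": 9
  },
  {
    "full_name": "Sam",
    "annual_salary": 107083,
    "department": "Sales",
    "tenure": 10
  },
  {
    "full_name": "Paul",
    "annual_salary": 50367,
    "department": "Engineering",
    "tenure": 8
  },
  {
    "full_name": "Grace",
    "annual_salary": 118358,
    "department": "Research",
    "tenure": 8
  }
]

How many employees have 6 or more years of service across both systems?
8

Reconcile schemas: "service_years" (system_hr3) = "tenure" (system_hr1) = years of service

From system_hr3: 3 employees with >= 6 years
From system_hr1: 5 employees with >= 6 years

Total: 3 + 5 = 8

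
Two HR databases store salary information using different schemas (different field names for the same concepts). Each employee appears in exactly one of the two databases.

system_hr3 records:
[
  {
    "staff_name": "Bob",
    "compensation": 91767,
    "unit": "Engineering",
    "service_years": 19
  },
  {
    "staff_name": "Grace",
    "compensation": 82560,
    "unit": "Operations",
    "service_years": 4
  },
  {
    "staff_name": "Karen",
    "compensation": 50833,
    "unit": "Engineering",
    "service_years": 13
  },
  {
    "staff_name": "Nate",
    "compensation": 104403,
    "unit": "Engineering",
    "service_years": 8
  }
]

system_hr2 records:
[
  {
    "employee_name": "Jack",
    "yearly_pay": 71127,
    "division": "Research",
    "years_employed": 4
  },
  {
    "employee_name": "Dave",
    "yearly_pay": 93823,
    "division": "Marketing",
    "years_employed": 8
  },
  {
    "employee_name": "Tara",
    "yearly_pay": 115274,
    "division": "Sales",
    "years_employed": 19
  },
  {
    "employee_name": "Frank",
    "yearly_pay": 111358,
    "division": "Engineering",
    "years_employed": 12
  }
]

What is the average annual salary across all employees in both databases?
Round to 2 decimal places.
90143.13

Schema mapping: "compensation" (system_hr3) = "yearly_pay" (system_hr2) = annual salary

All salaries: [91767, 82560, 50833, 104403, 71127, 93823, 115274, 111358]
Sum: 721145
Count: 8
Average: 721145 / 8 = 90143.13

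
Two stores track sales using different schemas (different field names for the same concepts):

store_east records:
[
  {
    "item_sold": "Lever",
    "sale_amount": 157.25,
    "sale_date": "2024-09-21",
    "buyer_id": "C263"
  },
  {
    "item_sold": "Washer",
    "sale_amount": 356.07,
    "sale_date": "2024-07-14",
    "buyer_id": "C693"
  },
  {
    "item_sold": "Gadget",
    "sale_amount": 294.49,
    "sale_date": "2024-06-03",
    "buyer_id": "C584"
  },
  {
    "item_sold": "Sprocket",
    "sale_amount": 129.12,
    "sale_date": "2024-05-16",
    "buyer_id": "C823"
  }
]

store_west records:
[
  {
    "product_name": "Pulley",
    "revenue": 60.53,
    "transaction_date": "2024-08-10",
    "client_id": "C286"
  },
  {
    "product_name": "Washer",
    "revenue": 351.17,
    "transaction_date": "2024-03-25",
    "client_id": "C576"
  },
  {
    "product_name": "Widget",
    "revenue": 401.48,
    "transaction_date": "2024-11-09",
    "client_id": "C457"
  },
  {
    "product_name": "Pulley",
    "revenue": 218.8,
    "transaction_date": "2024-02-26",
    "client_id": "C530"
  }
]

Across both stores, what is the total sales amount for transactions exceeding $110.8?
1908.38

Schema mapping: "sale_amount" (store_east) = "revenue" (store_west) = sale amount

Sum of sales > $110.8 in store_east: 936.93
Sum of sales > $110.8 in store_west: 971.45

Total: 936.93 + 971.45 = 1908.38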